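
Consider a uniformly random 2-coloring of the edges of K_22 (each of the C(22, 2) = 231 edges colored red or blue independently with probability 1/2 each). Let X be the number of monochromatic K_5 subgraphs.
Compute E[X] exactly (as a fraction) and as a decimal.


Let X = Σ_S X_S over the C(22, 5) = 26334 subsets S of size 5, where X_S = 1 if the K_5 on S is monochromatic.
For a fixed S, the K_5 on S has C(5, 2) = 10 edges. P[all 10 edges red] = (1/2)^10, and likewise for blue, so P[monochromatic] = 2·(1/2)^10 = 2^{1 − 10} = 1/512.
By linearity: E[X] = C(22, 5) · 2^{1 − 10} = 26334 · 1/512 = 13167/256.
Numerically: E[X] ≈ 51.43359.

E[X] = C(22,5)·2^(1−C(5,2)) = 13167/256 ≈ 51.43359.


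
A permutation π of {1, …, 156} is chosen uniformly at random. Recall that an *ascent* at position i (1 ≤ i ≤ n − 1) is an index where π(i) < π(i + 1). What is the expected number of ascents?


Write X = Σ X_I over i = 1, …, 155, with X_I the indicator of one ascent.
There are 155 indicators.
For each fixed i, the pair (π(i), π(i+1)) is a uniformly random ordered pair of distinct values from {1, …, 156}; by symmetry P[π(i) < π(i+1)] = 1/2.
By linearity: E[X] = 155 · (1/2) = (156 − 1) · (1/2) = 155/2 ≈ 77.50000.

E[X] = 155/2 = 77.50000.


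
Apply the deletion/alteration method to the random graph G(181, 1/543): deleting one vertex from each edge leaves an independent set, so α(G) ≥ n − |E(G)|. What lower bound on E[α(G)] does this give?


E[|E(G)|] = C(181, 2)·p = 16290 · (1/543) = 30.
E[α(G)] ≥ n − E[|E(G)|] = 181 − 30 = 151.
Numerically: ≈ 151.0000.
(This is only a lower bound; the true E[α(G)] may be larger.)

E[α(G)] ≥ 151 ≈ 151.0000.


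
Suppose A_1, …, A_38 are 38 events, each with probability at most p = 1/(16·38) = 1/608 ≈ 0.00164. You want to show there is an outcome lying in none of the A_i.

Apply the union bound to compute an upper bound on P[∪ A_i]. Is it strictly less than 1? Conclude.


Union bound: P[∪_{i=1}^{38} A_i] ≤ Σ_i P[A_i] ≤ 38·p = 38·(1/608) = 1/16.
Numerically: 1/16 ≈ 0.06250.
Is 1/16 < 1? YES.
Since P[∪ A_i] ≤ 1/16 < 1, the complement has P[∩ A_i^c] ≥ 1 − 1/16 = 15/16 > 0, so some outcome avoids every A_i.

38·p = 1/16 ≈ 0.06250; existence CERTIFIED by the union bound.


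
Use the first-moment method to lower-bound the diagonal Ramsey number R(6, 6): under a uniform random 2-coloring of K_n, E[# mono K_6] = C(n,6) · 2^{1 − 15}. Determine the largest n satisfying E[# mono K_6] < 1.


We need C(n, 6) · 2^{1 − 15} < 1, i.e. C(n, 6) < 2^{15 − 1} = 16384.
Check values of n near the boundary:
  n = 11: C(11, 6) = 462; 462 < 16384? YES
  n = 12: C(12, 6) = 924; 924 < 16384? YES
  n = 13: C(13, 6) = 1716; 1716 < 16384? YES
  n = 14: C(14, 6) = 3003; 3003 < 16384? YES
  n = 15: C(15, 6) = 5005; 5005 < 16384? YES
  n = 16: C(16, 6) = 8008; 8008 < 16384? YES
  n = 17: C(17, 6) = 12376; 12376 < 16384? YES
  n = 18: C(18, 6) = 18564; 18564 < 16384? NO
  n = 19: C(19, 6) = 27132; 27132 < 16384? NO
  n = 20: C(20, 6) = 38760; 38760 < 16384? NO
The largest n with C(n, 6) < 16384 is n = 17 (where E[X] = 1547/2048 ≈ 0.7553711). Hence R(6, 6) > 17, i.e. R(6, 6) ≥ 18.

Largest n = 17; hence R(6, 6) > 17.


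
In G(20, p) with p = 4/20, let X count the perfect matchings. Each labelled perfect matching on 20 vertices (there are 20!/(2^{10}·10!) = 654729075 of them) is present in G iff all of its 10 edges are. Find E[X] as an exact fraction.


K_20 has 20!/(2^{10}·10!) = 654729075 labelled perfect matchings.
For each such perfect matching H, let X_H = 1 if all 10 edges of H are present in G. Then P[X_H = 1] = p^{10} = (1/5)^{10} = 1/9765625.
Summing the indicators: E[X] = Σ_H E[X_H] = 654729075 · p^{10} = 654729075 · 1/9765625 = 26189163/390625.
Numerically: E[X] ≈ 67.

E[X] = 654729075 · (1/5)^{10} = 26189163/390625 ≈ 67.


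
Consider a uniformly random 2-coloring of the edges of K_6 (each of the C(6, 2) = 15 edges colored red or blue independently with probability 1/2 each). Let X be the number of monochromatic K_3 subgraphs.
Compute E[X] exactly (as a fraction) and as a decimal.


Let X = Σ_S X_S over the C(6, 3) = 20 subsets S of size 3, where X_S = 1 if the K_3 on S is monochromatic.
For a fixed S, the K_3 on S has C(3, 2) = 3 edges. P[all 3 edges red] = (1/2)^3, and likewise for blue, so P[monochromatic] = 2·(1/2)^3 = 2^{1 − 3} = 1/4.
By linearity of expectation: E[X] = C(6, 3) · 2^{1 − 3} = 20 · 1/4 = 5.
Numerically: E[X] ≈ 5.00000.

E[X] = C(6,3)·2^(1−C(3,2)) = 5 ≈ 5.00000.


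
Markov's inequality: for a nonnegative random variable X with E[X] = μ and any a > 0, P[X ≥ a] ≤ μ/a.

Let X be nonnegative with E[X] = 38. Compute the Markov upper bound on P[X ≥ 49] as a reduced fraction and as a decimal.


μ = E[X] = 38, a = 49.
Markov: P[X ≥ 49] ≤ μ/a = (38)/49 = 38/49.
Numerically: ≈ 0.7755.
(Since a = 49 > μ = 38.0000, the bound 38/49 is < 1 and informative.)

P[X ≥ 49] ≤ 38/49 ≈ 0.7755.


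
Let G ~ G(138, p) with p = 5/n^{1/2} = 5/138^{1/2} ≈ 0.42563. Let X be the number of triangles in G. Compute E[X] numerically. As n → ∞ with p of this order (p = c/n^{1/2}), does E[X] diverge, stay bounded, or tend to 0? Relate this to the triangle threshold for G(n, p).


Number of potential triangles: C(138, 3) = 428536.
Each occurs with probability p³ ≈ (0.42563)³ ≈ 7.7106570e-02.
By linearity: E[X] = C(138, 3)·p³ ≈ 428536 · 7.7106570e-02 ≈ 33042.94100.
Since α = 1/2 < 1, p = c/n^{1/2} ≫ 1/n is above the triangle threshold p ~ 1/n. Asymptotically E[X] ~ (c³/6)·n^{3(1−α)} = (5³/6)·n^{1.5} → ∞; triangles are abundant w.h.p.

E[X] ≈ 33042.94100; in regime p = Θ(1/n^{1/2}) E[X] diverges (above the triangle threshold p ~ 1/n).


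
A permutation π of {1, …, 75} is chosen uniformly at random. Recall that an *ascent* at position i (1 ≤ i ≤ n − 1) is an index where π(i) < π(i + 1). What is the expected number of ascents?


Write X = Σ X_I over i = 1, …, 74, with X_I the indicator of one ascent.
There are 74 indicators.
For each fixed i, the pair (π(i), π(i+1)) is a uniformly random ordered pair of distinct values from {1, …, 75}; by symmetry P[π(i) < π(i+1)] = 1/2.
By linearity: E[X] = 74 · (1/2) = (75 − 1) · (1/2) = 37 ≈ 37.0000.

E[X] = 37 = 37.0000.


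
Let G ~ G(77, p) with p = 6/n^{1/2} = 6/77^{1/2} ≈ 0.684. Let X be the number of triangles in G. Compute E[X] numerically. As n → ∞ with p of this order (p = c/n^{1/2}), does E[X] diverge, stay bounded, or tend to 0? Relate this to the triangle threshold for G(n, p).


Number of potential triangles: C(77, 3) = 73150.
Each occurs with probability p³ ≈ (0.684)³ ≈ 3.19682e-01.
By linearity: E[X] = C(77, 3)·p³ ≈ 73150 · 3.19682e-01 ≈ 23384.710.
Since α = 1/2 < 1, p = c/n^{1/2} ≫ 1/n is above the triangle threshold p ~ 1/n. Asymptotically E[X] ~ (c³/6)·n^{3(1−α)} = (6³/6)·n^{1.5} → ∞; triangles are abundant w.h.p.

E[X] ≈ 23384.710; in regime p = Θ(1/n^{1/2}) E[X] diverges (above the triangle threshold p ~ 1/n).


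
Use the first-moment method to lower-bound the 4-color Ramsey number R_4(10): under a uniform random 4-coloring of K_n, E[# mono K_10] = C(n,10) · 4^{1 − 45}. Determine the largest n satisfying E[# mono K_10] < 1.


We need C(n, 10) · 4^{1 − 45} < 1, i.e. C(n, 10) < 4^{45 − 1} = 309485009821345068724781056.
Check values of n near the boundary:
  n = 2018: C(2018, 10) = 301820606687612220663963508; 301820606687612220663963508 < 309485009821345068724781056? YES
  n = 2019: C(2019, 10) = 303322949179835278009229628; 303322949179835278009229628 < 309485009821345068724781056? YES
  n = 2020: C(2020, 10) = 304832018578739931133653656; 304832018578739931133653656 < 309485009821345068724781056? YES
  n = 2021: C(2021, 10) = 306347841644770462864800616; 306347841644770462864800616 < 309485009821345068724781056? YES
  n = 2022: C(2022, 10) = 307870445231474093395937796; 307870445231474093395937796 < 309485009821345068724781056? YES
  n = 2023: C(2023, 10) = 309399856285778485315440716; 309399856285778485315440716 < 309485009821345068724781056? YES
  n = 2024: C(2024, 10) = 310936101848269937576192656; 310936101848269937576192656 < 309485009821345068724781056? NO
  n = 2025: C(2025, 10) = 312479209053472269772600560; 312479209053472269772600560 < 309485009821345068724781056? NO
The largest n with C(n, 10) < 309485009821345068724781056 is n = 2023 (where E[X] = 77349964071444621328860179/77371252455336267181195264 ≈ 1.000). Hence R_4(10) > 2023, i.e. R_4(10) ≥ 2024.

Largest n = 2023; hence R_4(10) > 2023.


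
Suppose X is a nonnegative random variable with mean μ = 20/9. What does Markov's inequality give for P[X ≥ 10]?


μ = E[X] = 20/9, a = 10.
Markov: P[X ≥ 10] ≤ μ/a = (20/9)/10 = 2/9.
Numerically: ≈ 0.222222.
(Since a = 10 > μ = 2.222222, the bound 2/9 is < 1 and informative.)

P[X ≥ 10] ≤ 2/9 ≈ 0.222222.


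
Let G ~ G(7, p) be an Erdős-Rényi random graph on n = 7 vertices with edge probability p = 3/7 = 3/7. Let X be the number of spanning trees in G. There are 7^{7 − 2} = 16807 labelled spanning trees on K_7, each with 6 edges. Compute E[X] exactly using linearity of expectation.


K_7 has 7^{7 − 2} = 16807 labelled spanning trees.
For each such spanning tree H, let X_H = 1 if all 6 edges of H are present in G. Then P[X_H = 1] = p^{6} = (3/7)^{6} = 729/117649.
By linearity of expectation: E[X] = Σ_H E[X_H] = 16807 · p^{6} = 16807 · 729/117649 = 729/7.
Numerically: E[X] ≈ 104.1.

E[X] = 16807 · (3/7)^{6} = 729/7 ≈ 104.1.


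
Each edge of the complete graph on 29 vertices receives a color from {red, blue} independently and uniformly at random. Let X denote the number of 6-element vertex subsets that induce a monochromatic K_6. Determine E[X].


Let X = Σ_S X_S over the C(29, 6) = 475020 subsets S of size 6, where X_S = 1 if the K_6 on S is monochromatic.
For a fixed S, the K_6 on S has C(6, 2) = 15 edges. P[all 15 edges red] = (1/2)^15, and likewise for blue, so P[monochromatic] = 2·(1/2)^15 = 2^{1 − 15} = 1/16384.
Summing: E[X] = C(29, 6) · 2^{1 − 15} = 475020 · 1/16384 = 118755/4096.
Numerically: E[X] ≈ 28.9929.

E[X] = C(29,6)·2^(1−C(6,2)) = 118755/4096 ≈ 28.9929.


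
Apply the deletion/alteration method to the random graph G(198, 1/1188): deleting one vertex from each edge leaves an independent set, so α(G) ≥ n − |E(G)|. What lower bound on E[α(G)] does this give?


E[|E(G)|] = C(198, 2)·p = 19503 · (1/1188) = 197/12.
E[α(G)] ≥ n − E[|E(G)|] = 198 − 197/12 = 2179/12.
Numerically: ≈ 181.583.
(This is only a lower bound; the true E[α(G)] may be larger.)

E[α(G)] ≥ 2179/12 ≈ 181.583.


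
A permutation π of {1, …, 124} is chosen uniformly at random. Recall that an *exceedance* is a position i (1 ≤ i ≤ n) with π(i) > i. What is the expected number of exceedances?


Write X = Σ_{i=1}^{124} X_i, where X_i = 1_{π(i) > i}.
For each fixed i, π(i) is uniform over {1, …, 124} (marginal of a uniform permutation), so P[π(i) > i] = (n − i)/n. Summing: Σ_{i=1}^{124} (n − i)/n = (0 + 1 + … + 123)/124 = 124(124 − 1)/(2·124) = (124 − 1)/2.
Hence E[X] = Σ_{i=1}^{124} (124 − i)/124 = 123/2 ≈ 61.500000.

E[X] = 123/2 = 61.500000.


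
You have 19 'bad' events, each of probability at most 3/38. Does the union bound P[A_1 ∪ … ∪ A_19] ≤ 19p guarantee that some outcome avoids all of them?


Union bound: P[∪_{i=1}^{19} A_i] ≤ Σ_i P[A_i] ≤ 19·p = 19·(3/38) = 3/2.
Numerically: 3/2 ≈ 1.500.
Is 3/2 < 1? NO.
Since the bound 3/2 is ≥ 1, the union bound is uninformative here; it does NOT by itself certify existence.

19·p = 3/2 ≈ 1.500; existence NOT certified by the union bound.


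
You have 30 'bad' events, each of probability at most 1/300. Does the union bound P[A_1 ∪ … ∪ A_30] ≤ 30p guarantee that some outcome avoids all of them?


Union bound: P[∪_{i=1}^{30} A_i] ≤ Σ_i P[A_i] ≤ 30·p = 30·(1/300) = 1/10.
Numerically: 1/10 ≈ 0.100000.
Is 1/10 < 1? YES.
Since P[∪ A_i] ≤ 1/10 < 1, the complement has P[∩ A_i^c] ≥ 1 − 1/10 = 9/10 > 0, so some outcome avoids every A_i.

30·p = 1/10 ≈ 0.100000; existence CERTIFIED by the union bound.


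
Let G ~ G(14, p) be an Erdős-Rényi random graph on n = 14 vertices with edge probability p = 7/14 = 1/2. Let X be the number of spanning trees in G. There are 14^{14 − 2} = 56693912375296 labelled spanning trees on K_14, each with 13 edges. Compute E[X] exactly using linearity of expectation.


K_14 has 14^{14 − 2} = 56693912375296 labelled spanning trees.
For each such spanning tree H, let X_H = 1 if all 13 edges of H are present in G. Then P[X_H = 1] = p^{13} = (1/2)^{13} = 1/8192.
By linearity of expectation: E[X] = Σ_H E[X_H] = 56693912375296 · p^{13} = 56693912375296 · 1/8192 = 13841287201/2.
Numerically: E[X] ≈ 6.9206e+09.

E[X] = 56693912375296 · (1/2)^{13} = 13841287201/2 ≈ 6.9206e+09.


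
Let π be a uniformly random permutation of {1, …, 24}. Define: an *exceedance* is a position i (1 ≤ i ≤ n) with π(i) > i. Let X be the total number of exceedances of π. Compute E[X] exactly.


Write X = Σ_{i=1}^{24} X_i, where X_i = 1_{π(i) > i}.
For each fixed i, π(i) is uniform over {1, …, 24} (marginal of a uniform permutation), so P[π(i) > i] = (n − i)/n. Summing: Σ_{i=1}^{24} (n − i)/n = (0 + 1 + … + 23)/24 = 24(24 − 1)/(2·24) = (24 − 1)/2.
Hence E[X] = Σ_{i=1}^{24} (24 − i)/24 = 23/2 ≈ 11.50000.

E[X] = 23/2 = 11.50000.


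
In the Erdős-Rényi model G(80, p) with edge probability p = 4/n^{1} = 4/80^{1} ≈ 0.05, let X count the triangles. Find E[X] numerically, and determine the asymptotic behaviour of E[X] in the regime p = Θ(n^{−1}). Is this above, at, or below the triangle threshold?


Number of potential triangles: C(80, 3) = 82160.
Each occurs with probability p³ ≈ (0.05)³ ≈ 1.25000e-04.
By linearity: E[X] = C(80, 3)·p³ ≈ 82160 · 1.25000e-04 ≈ 10.270.
Here α = 1, so p = 4/n is exactly at the triangle threshold p ~ 1/n. Asymptotically E[X] → c³/6 = 4³/6 = 32/3 ≈ 10.667, a bounded constant. In this regime the triangle count is asymptotically Poisson(c³/6).

E[X] ≈ 10.270; in regime p = Θ(1/n^{1}) E[X] stays bounded (at the triangle threshold p ~ 1/n).


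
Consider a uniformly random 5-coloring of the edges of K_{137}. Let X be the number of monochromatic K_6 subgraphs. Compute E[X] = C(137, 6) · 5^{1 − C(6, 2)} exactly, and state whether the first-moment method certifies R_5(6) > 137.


E[X] = C(137, 6) · 5^{1 − 15} = 8218472724 · 5^{−14} = 8218472724/6103515625.
As a reduced fraction: E[X] = 8218472724/6103515625 ≈ 1.3465.
Is E[X] < 1? NO.
Since E[X] ≥ 1, the first-moment bound is inconclusive at n = 137; it does NOT by itself certify R_5(6) > 137.

E[X] = 8218472724/6103515625 ≈ 1.3465; E[X] ≥ 1; first-moment method inconclusive here.


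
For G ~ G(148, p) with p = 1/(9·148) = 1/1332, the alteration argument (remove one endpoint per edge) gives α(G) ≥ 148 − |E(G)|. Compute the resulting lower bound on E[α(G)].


E[|E(G)|] = C(148, 2)·p = 10878 · (1/1332) = 49/6.
E[α(G)] ≥ n − E[|E(G)|] = 148 − 49/6 = 839/6.
Numerically: ≈ 139.83333.
(This is only a lower bound; the true E[α(G)] may be larger.)

E[α(G)] ≥ 839/6 ≈ 139.83333.


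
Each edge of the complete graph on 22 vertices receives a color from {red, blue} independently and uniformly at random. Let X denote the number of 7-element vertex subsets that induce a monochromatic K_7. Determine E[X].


Let X = Σ_S X_S over the C(22, 7) = 170544 subsets S of size 7, where X_S = 1 if the K_7 on S is monochromatic.
For a fixed S, the K_7 on S has C(7, 2) = 21 edges. P[all 21 edges red] = (1/2)^21, and likewise for blue, so P[monochromatic] = 2·(1/2)^21 = 2^{1 − 21} = 1/1048576.
By linearity of expectation: E[X] = C(22, 7) · 2^{1 − 21} = 170544 · 1/1048576 = 10659/65536.
Numerically: E[X] ≈ 0.16264.

E[X] = C(22,7)·2^(1−C(7,2)) = 10659/65536 ≈ 0.16264.


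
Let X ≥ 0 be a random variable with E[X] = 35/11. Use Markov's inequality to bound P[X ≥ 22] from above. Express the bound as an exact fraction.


μ = E[X] = 35/11, a = 22.
Markov: P[X ≥ 22] ≤ μ/a = (35/11)/22 = 35/242.
Numerically: ≈ 0.145.
(Since a = 22 > μ = 3.182, the bound 35/242 is < 1 and informative.)

P[X ≥ 22] ≤ 35/242 ≈ 0.145.


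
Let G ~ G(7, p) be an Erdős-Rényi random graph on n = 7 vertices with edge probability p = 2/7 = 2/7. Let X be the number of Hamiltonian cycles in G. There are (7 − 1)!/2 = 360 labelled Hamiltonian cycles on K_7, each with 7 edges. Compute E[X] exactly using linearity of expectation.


K_7 has (7 − 1)!/2 = 360 labelled Hamiltonian cycles.
For each such Hamiltonian cycle H, let X_H = 1 if all 7 edges of H are present in G. Then P[X_H = 1] = p^{7} = (2/7)^{7} = 128/823543.
Summing the indicators: E[X] = Σ_H E[X_H] = 360 · p^{7} = 360 · 128/823543 = 46080/823543.
Numerically: E[X] ≈ 0.056.

E[X] = 360 · (2/7)^{7} = 46080/823543 ≈ 0.056.


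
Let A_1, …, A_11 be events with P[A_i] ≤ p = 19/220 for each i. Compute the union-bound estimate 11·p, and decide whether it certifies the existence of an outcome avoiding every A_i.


Union bound: P[∪_{i=1}^{11} A_i] ≤ Σ_i P[A_i] ≤ 11·p = 11·(19/220) = 19/20.
Numerically: 19/20 ≈ 0.950.
Is 19/20 < 1? YES.
Since P[∪ A_i] ≤ 19/20 < 1, the complement has P[∩ A_i^c] ≥ 1 − 19/20 = 1/20 > 0, so some outcome avoids every A_i.

11·p = 19/20 ≈ 0.950; existence CERTIFIED by the union bound.


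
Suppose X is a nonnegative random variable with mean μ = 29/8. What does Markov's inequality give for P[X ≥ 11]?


μ = E[X] = 29/8, a = 11.
Markov: P[X ≥ 11] ≤ μ/a = (29/8)/11 = 29/88.
Numerically: ≈ 0.329545.
(Since a = 11 > μ = 3.625000, the bound 29/88 is < 1 and informative.)

P[X ≥ 11] ≤ 29/88 ≈ 0.329545.


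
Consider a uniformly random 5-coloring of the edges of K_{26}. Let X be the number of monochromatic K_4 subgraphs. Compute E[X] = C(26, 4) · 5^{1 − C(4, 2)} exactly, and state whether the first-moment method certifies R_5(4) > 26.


E[X] = C(26, 4) · 5^{1 − 6} = 14950 · 5^{−5} = 14950/3125.
As a reduced fraction: E[X] = 598/125 ≈ 4.7840.
Is E[X] < 1? NO.
Since E[X] ≥ 1, the first-moment bound is inconclusive at n = 26; it does NOT by itself certify R_5(4) > 26.

E[X] = 598/125 ≈ 4.7840; E[X] ≥ 1; first-moment method inconclusive here.


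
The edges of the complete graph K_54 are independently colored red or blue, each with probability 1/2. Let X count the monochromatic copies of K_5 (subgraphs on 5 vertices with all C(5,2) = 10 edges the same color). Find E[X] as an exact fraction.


Let X = Σ_S X_S over the C(54, 5) = 3162510 subsets S of size 5, where X_S = 1 if the K_5 on S is monochromatic.
For a fixed S, the K_5 on S has C(5, 2) = 10 edges. P[all 10 edges red] = (1/2)^10, and likewise for blue, so P[monochromatic] = 2·(1/2)^10 = 2^{1 − 10} = 1/512.
By linearity: E[X] = C(54, 5) · 2^{1 − 10} = 3162510 · 1/512 = 1581255/256.
Numerically: E[X] ≈ 6176.777.

E[X] = C(54,5)·2^(1−C(5,2)) = 1581255/256 ≈ 6176.777.


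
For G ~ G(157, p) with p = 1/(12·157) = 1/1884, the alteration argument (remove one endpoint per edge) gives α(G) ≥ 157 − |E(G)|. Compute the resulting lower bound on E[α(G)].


E[|E(G)|] = C(157, 2)·p = 12246 · (1/1884) = 13/2.
E[α(G)] ≥ n − E[|E(G)|] = 157 − 13/2 = 301/2.
Numerically: ≈ 150.5000.
(This is only a lower bound; the true E[α(G)] may be larger.)

E[α(G)] ≥ 301/2 ≈ 150.5000.


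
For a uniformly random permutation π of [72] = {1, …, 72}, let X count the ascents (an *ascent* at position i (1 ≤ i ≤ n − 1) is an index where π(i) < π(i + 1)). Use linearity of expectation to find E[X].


Write X = Σ X_I over i = 1, …, 71, with X_I the indicator of one ascent.
There are 71 indicators.
For each fixed i, the pair (π(i), π(i+1)) is a uniformly random ordered pair of distinct values from {1, …, 72}; by symmetry P[π(i) < π(i+1)] = 1/2.
By linearity: E[X] = 71 · (1/2) = (72 − 1) · (1/2) = 71/2 ≈ 35.500.

E[X] = 71/2 = 35.500.


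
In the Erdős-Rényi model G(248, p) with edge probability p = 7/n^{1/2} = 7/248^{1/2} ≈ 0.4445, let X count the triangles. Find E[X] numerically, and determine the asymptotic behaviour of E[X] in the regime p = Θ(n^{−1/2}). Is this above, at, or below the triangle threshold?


Number of potential triangles: C(248, 3) = 2511496.
Each occurs with probability p³ ≈ (0.4445)³ ≈ 8.78246846e-02.
By linearity: E[X] = C(248, 3)·p³ ≈ 2511496 · 8.78246846e-02 ≈ 220571.344071.
Since α = 1/2 < 1, p = c/n^{1/2} ≫ 1/n is above the triangle threshold p ~ 1/n. Asymptotically E[X] ~ (c³/6)·n^{3(1−α)} = (7³/6)·n^{1.5} → ∞; triangles are abundant w.h.p.

E[X] ≈ 220571.344071; in regime p = Θ(1/n^{1/2}) E[X] diverges (above the triangle threshold p ~ 1/n).


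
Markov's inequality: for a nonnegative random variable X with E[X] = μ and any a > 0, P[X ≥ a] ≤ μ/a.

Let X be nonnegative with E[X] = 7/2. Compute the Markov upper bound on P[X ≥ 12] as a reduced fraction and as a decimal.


μ = E[X] = 7/2, a = 12.
Markov: P[X ≥ 12] ≤ μ/a = (7/2)/12 = 7/24.
Numerically: ≈ 0.291667.
(Since a = 12 > μ = 3.500000, the bound 7/24 is < 1 and informative.)

P[X ≥ 12] ≤ 7/24 ≈ 0.291667.


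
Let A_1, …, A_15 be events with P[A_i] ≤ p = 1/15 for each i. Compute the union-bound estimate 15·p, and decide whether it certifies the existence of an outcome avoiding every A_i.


Union bound: P[∪_{i=1}^{15} A_i] ≤ Σ_i P[A_i] ≤ 15·p = 15·(1/15) = 1.
Numerically: 1 ≈ 1.0000000.
Is 1 < 1? NO.
Since the bound 1 is ≥ 1, the union bound is uninformative here; it does NOT by itself certify existence.

15·p = 1 ≈ 1.0000000; existence NOT certified by the union bound.


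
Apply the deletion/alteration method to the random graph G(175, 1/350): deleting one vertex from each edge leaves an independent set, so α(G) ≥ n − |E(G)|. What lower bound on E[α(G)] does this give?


E[|E(G)|] = C(175, 2)·p = 15225 · (1/350) = 87/2.
E[α(G)] ≥ n − E[|E(G)|] = 175 − 87/2 = 263/2.
Numerically: ≈ 131.500.
(This is only a lower bound; the true E[α(G)] may be larger.)

E[α(G)] ≥ 263/2 ≈ 131.500.


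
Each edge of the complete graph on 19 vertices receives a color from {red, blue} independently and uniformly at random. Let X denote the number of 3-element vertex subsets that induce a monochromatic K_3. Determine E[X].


Let X = Σ_S X_S over the C(19, 3) = 969 subsets S of size 3, where X_S = 1 if the K_3 on S is monochromatic.
For a fixed S, the K_3 on S has C(3, 2) = 3 edges. P[all 3 edges red] = (1/2)^3, and likewise for blue, so P[monochromatic] = 2·(1/2)^3 = 2^{1 − 3} = 1/4.
By linearity: E[X] = C(19, 3) · 2^{1 − 3} = 969 · 1/4 = 969/4.
Numerically: E[X] ≈ 242.25000.

E[X] = C(19,3)·2^(1−C(3,2)) = 969/4 ≈ 242.25000.


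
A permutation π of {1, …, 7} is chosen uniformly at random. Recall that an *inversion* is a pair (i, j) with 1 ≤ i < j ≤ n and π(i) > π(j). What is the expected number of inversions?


Write X = Σ X_I over the C(7, 2) = 21 pairs i < j, with X_I the indicator of one inversion.
There are 21 indicators.
For each fixed pair i < j, the values π(i) and π(j) are two distinct elements of {1, …, 7} in uniformly random order; by symmetry P[π(i) > π(j)] = 1/2.
By linearity: E[X] = 21 · (1/2) = C(7, 2) · (1/2) = 21/2 = 21/2 ≈ 10.500000.

E[X] = 21/2 = 10.500000.


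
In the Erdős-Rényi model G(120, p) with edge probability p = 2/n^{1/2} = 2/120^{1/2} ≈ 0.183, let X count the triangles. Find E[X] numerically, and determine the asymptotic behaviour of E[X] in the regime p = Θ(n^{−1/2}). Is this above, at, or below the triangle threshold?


Number of potential triangles: C(120, 3) = 280840.
Each occurs with probability p³ ≈ (0.183)³ ≈ 6.08581e-03.
By linearity: E[X] = C(120, 3)·p³ ≈ 280840 · 6.08581e-03 ≈ 1709.138.
Since α = 1/2 < 1, p = c/n^{1/2} ≫ 1/n is above the triangle threshold p ~ 1/n. Asymptotically E[X] ~ (c³/6)·n^{3(1−α)} = (2³/6)·n^{1.5} → ∞; triangles are abundant w.h.p.

E[X] ≈ 1709.138; in regime p = Θ(1/n^{1/2}) E[X] diverges (above the triangle threshold p ~ 1/n).


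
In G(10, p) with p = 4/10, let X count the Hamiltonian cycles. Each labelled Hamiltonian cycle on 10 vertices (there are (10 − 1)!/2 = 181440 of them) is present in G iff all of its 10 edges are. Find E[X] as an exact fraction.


K_10 has (10 − 1)!/2 = 181440 labelled Hamiltonian cycles.
For each such Hamiltonian cycle H, let X_H = 1 if all 10 edges of H are present in G. Then P[X_H = 1] = p^{10} = (2/5)^{10} = 1024/9765625.
Summing the indicators: E[X] = Σ_H E[X_H] = 181440 · p^{10} = 181440 · 1024/9765625 = 37158912/1953125.
Numerically: E[X] ≈ 19.025.

E[X] = 181440 · (2/5)^{10} = 37158912/1953125 ≈ 19.025.


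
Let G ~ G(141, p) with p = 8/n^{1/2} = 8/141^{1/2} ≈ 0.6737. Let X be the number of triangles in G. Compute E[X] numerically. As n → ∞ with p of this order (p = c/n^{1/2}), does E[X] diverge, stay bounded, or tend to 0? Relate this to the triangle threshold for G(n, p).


Number of potential triangles: C(141, 3) = 457310.
Each occurs with probability p³ ≈ (0.6737)³ ≈ 3.058027e-01.
By linearity: E[X] = C(141, 3)·p³ ≈ 457310 · 3.058027e-01 ≈ 139846.6251.
Since α = 1/2 < 1, p = c/n^{1/2} ≫ 1/n is above the triangle threshold p ~ 1/n. Asymptotically E[X] ~ (c³/6)·n^{3(1−α)} = (8³/6)·n^{1.5} → ∞; triangles are abundant w.h.p.

E[X] ≈ 139846.6251; in regime p = Θ(1/n^{1/2}) E[X] diverges (above the triangle threshold p ~ 1/n).


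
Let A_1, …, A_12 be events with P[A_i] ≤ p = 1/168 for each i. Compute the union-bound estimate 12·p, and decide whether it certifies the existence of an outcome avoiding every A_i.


Union bound: P[∪_{i=1}^{12} A_i] ≤ Σ_i P[A_i] ≤ 12·p = 12·(1/168) = 1/14.
Numerically: 1/14 ≈ 0.07143.
Is 1/14 < 1? YES.
Since P[∪ A_i] ≤ 1/14 < 1, the complement has P[∩ A_i^c] ≥ 1 − 1/14 = 13/14 > 0, so some outcome avoids every A_i.

12·p = 1/14 ≈ 0.07143; existence CERTIFIED by the union bound.


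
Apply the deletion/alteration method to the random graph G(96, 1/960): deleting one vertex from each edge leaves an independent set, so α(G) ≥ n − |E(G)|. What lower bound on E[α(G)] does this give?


E[|E(G)|] = C(96, 2)·p = 4560 · (1/960) = 19/4.
E[α(G)] ≥ n − E[|E(G)|] = 96 − 19/4 = 365/4.
Numerically: ≈ 91.250.
(This is only a lower bound; the true E[α(G)] may be larger.)

E[α(G)] ≥ 365/4 ≈ 91.250.


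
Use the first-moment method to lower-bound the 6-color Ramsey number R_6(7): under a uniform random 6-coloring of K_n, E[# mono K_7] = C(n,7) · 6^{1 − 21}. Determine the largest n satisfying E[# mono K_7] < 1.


We need C(n, 7) · 6^{1 − 21} < 1, i.e. C(n, 7) < 6^{21 − 1} = 3656158440062976.
Check values of n near the boundary:
  n = 562: C(562, 7) = 3384017972944752; 3384017972944752 < 3656158440062976? YES
  n = 563: C(563, 7) = 3426622515769596; 3426622515769596 < 3656158440062976? YES
  n = 564: C(564, 7) = 3469685994423792; 3469685994423792 < 3656158440062976? YES
  n = 565: C(565, 7) = 3513212521235560; 3513212521235560 < 3656158440062976? YES
  n = 566: C(566, 7) = 3557206237959440; 3557206237959440 < 3656158440062976? YES
  n = 567: C(567, 7) = 3601671315933933; 3601671315933933 < 3656158440062976? YES
  n = 568: C(568, 7) = 3646611956239704; 3646611956239704 < 3656158440062976? YES
  n = 569: C(569, 7) = 3692032389858348; 3692032389858348 < 3656158440062976? NO
  n = 570: C(570, 7) = 3737936877831720; 3737936877831720 < 3656158440062976? NO
  n = 571: C(571, 7) = 3784329711421830; 3784329711421830 < 3656158440062976? NO
The largest n with C(n, 7) < 3656158440062976 is n = 568 (where E[X] = 16882462760369/16926659444736 ≈ 0.9974). Hence R_6(7) > 568, i.e. R_6(7) ≥ 569.

Largest n = 568; hence R_6(7) > 568.


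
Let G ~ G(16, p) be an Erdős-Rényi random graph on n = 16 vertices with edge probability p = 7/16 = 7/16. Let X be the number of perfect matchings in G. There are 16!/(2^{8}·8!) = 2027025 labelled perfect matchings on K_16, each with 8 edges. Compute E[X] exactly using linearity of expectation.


K_16 has 16!/(2^{8}·8!) = 2027025 labelled perfect matchings.
For each such perfect matching H, let X_H = 1 if all 8 edges of H are present in G. Then P[X_H = 1] = p^{8} = (7/16)^{8} = 5764801/4294967296.
By linearity: E[X] = Σ_H E[X_H] = 2027025 · p^{8} = 2027025 · 5764801/4294967296 = 11685395747025/4294967296.
Numerically: E[X] ≈ 2720.7.

E[X] = 2027025 · (7/16)^{8} = 11685395747025/4294967296 ≈ 2720.7.


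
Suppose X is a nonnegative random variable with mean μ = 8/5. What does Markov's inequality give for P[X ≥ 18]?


μ = E[X] = 8/5, a = 18.
Markov: P[X ≥ 18] ≤ μ/a = (8/5)/18 = 4/45.
Numerically: ≈ 0.089.
(Since a = 18 > μ = 1.600, the bound 4/45 is < 1 and informative.)

P[X ≥ 18] ≤ 4/45 ≈ 0.089.


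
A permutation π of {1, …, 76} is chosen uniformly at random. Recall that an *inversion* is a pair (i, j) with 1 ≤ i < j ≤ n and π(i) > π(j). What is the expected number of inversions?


Write X = Σ X_I over the C(76, 2) = 2850 pairs i < j, with X_I the indicator of one inversion.
There are 2850 indicators.
For each fixed pair i < j, the values π(i) and π(j) are two distinct elements of {1, …, 76} in uniformly random order; by symmetry P[π(i) > π(j)] = 1/2.
By linearity: E[X] = 2850 · (1/2) = C(76, 2) · (1/2) = 2850/2 = 1425 ≈ 1425.0000.

E[X] = 1425 = 1425.0000.


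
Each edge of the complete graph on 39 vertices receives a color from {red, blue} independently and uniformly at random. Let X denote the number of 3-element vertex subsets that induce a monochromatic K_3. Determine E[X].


Let X = Σ_S X_S over the C(39, 3) = 9139 subsets S of size 3, where X_S = 1 if the K_3 on S is monochromatic.
For a fixed S, the K_3 on S has C(3, 2) = 3 edges. P[all 3 edges red] = (1/2)^3, and likewise for blue, so P[monochromatic] = 2·(1/2)^3 = 2^{1 − 3} = 1/4.
By linearity: E[X] = C(39, 3) · 2^{1 − 3} = 9139 · 1/4 = 9139/4.
Numerically: E[X] ≈ 2284.7500.

E[X] = C(39,3)·2^(1−C(3,2)) = 9139/4 ≈ 2284.7500.


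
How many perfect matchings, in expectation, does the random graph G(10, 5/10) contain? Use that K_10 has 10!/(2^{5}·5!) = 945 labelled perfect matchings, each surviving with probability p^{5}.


K_10 has 10!/(2^{5}·5!) = 945 labelled perfect matchings.
For each such perfect matching H, let X_H = 1 if all 5 edges of H are present in G. Then P[X_H = 1] = p^{5} = (1/2)^{5} = 1/32.
By linearity: E[X] = Σ_H E[X_H] = 945 · p^{5} = 945 · 1/32 = 945/32.
Numerically: E[X] ≈ 29.5312.

E[X] = 945 · (1/2)^{5} = 945/32 ≈ 29.5312.


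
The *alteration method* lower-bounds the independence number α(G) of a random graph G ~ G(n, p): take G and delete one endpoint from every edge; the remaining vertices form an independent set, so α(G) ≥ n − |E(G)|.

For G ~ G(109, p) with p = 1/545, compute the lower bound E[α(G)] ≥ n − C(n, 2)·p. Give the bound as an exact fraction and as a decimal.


E[|E(G)|] = C(109, 2)·p = 5886 · (1/545) = 54/5.
E[α(G)] ≥ n − E[|E(G)|] = 109 − 54/5 = 491/5.
Numerically: ≈ 98.200.
(This is only a lower bound; the true E[α(G)] may be larger.)

E[α(G)] ≥ 491/5 ≈ 98.200.


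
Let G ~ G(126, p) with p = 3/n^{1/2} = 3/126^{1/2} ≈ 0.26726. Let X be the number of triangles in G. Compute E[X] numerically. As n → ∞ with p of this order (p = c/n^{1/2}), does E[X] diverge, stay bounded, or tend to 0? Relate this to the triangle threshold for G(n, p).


Number of potential triangles: C(126, 3) = 325500.
Each occurs with probability p³ ≈ (0.26726)³ ≈ 1.9090089e-02.
By linearity: E[X] = C(126, 3)·p³ ≈ 325500 · 1.9090089e-02 ≈ 6213.82387.
Since α = 1/2 < 1, p = c/n^{1/2} ≫ 1/n is above the triangle threshold p ~ 1/n. Asymptotically E[X] ~ (c³/6)·n^{3(1−α)} = (3³/6)·n^{1.5} → ∞; triangles are abundant w.h.p.

E[X] ≈ 6213.82387; in regime p = Θ(1/n^{1/2}) E[X] diverges (above the triangle threshold p ~ 1/n).


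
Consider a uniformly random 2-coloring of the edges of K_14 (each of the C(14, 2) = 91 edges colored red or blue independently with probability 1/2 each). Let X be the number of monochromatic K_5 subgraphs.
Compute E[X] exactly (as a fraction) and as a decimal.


Let X = Σ_S X_S over the C(14, 5) = 2002 subsets S of size 5, where X_S = 1 if the K_5 on S is monochromatic.
For a fixed S, the K_5 on S has C(5, 2) = 10 edges. P[all 10 edges red] = (1/2)^10, and likewise for blue, so P[monochromatic] = 2·(1/2)^10 = 2^{1 − 10} = 1/512.
By linearity: E[X] = C(14, 5) · 2^{1 − 10} = 2002 · 1/512 = 1001/256.
Numerically: E[X] ≈ 3.910.

E[X] = C(14,5)·2^(1−C(5,2)) = 1001/256 ≈ 3.910.


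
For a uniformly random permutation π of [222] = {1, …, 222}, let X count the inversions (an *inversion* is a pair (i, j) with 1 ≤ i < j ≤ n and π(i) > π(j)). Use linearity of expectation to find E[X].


Write X = Σ X_I over the C(222, 2) = 24531 pairs i < j, with X_I the indicator of one inversion.
There are 24531 indicators.
For each fixed pair i < j, the values π(i) and π(j) are two distinct elements of {1, …, 222} in uniformly random order; by symmetry P[π(i) > π(j)] = 1/2.
By linearity: E[X] = 24531 · (1/2) = C(222, 2) · (1/2) = 24531/2 = 24531/2 ≈ 12265.5000.

E[X] = 24531/2 = 12265.5000.


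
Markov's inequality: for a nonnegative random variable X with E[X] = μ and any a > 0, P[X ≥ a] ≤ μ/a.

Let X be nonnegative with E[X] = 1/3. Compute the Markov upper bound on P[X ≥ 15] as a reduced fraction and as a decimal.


μ = E[X] = 1/3, a = 15.
Markov: P[X ≥ 15] ≤ μ/a = (1/3)/15 = 1/45.
Numerically: ≈ 0.022.
(Since a = 15 > μ = 0.333, the bound 1/45 is < 1 and informative.)

P[X ≥ 15] ≤ 1/45 ≈ 0.022.


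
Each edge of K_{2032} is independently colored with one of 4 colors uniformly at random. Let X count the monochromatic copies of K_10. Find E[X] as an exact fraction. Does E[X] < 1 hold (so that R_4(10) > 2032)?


E[X] = C(2032, 10) · 4^{1 − 45} = 323475384642158147171212440 · 4^{−44} = 323475384642158147171212440/309485009821345068724781056.
As a reduced fraction: E[X] = 40434423080269768396401555/38685626227668133590597632 ≈ 1.0452053.
Is E[X] < 1? NO.
Since E[X] ≥ 1, the first-moment bound is inconclusive at n = 2032; it does NOT by itself certify R_4(10) > 2032.

E[X] = 40434423080269768396401555/38685626227668133590597632 ≈ 1.0452053; E[X] ≥ 1; first-moment method inconclusive here.


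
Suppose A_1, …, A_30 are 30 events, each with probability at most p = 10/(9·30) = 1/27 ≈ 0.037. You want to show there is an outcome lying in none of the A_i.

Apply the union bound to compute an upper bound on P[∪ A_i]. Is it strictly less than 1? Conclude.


Union bound: P[∪_{i=1}^{30} A_i] ≤ Σ_i P[A_i] ≤ 30·p = 30·(1/27) = 10/9.
Numerically: 10/9 ≈ 1.111.
Is 10/9 < 1? NO.
Since the bound 10/9 is ≥ 1, the union bound is uninformative here; it does NOT by itself certify existence.

30·p = 10/9 ≈ 1.111; existence NOT certified by the union bound.


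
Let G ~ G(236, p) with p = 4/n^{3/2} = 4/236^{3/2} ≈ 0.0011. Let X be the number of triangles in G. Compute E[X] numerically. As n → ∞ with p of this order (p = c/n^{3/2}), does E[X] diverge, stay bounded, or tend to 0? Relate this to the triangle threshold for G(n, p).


Number of potential triangles: C(236, 3) = 2162940.
Each occurs with probability p³ ≈ (0.0011)³ ≈ 1.34300e-09.
By linearity: E[X] = C(236, 3)·p³ ≈ 2162940 · 1.34300e-09 ≈ 0.003.
Since α = 3/2 > 1, p = c/n^{3/2} = o(1/n) is below the triangle threshold p ~ 1/n. Asymptotically E[X] ~ (c³/6)·n^{3(1−α)} = (4³/6)·n^{-1.5} → 0, so by Markov's inequality G has no triangles w.h.p.

E[X] ≈ 0.003; in regime p = Θ(1/n^{3/2}) E[X] tends to 0 (below the triangle threshold p ~ 1/n).


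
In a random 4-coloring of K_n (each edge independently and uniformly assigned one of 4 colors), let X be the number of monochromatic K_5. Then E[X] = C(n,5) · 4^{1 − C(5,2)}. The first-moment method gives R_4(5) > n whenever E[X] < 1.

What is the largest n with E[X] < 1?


We need C(n, 5) · 4^{1 − 10} < 1, i.e. C(n, 5) < 4^{10 − 1} = 262144.
Check values of n near the boundary:
  n = 28: C(28, 5) = 98280; 98280 < 262144? YES
  n = 29: C(29, 5) = 118755; 118755 < 262144? YES
  n = 30: C(30, 5) = 142506; 142506 < 262144? YES
  n = 31: C(31, 5) = 169911; 169911 < 262144? YES
  n = 32: C(32, 5) = 201376; 201376 < 262144? YES
  n = 33: C(33, 5) = 237336; 237336 < 262144? YES
  n = 34: C(34, 5) = 278256; 278256 < 262144? NO
  n = 35: C(35, 5) = 324632; 324632 < 262144? NO
The largest n with C(n, 5) < 262144 is n = 33 (where E[X] = 29667/32768 ≈ 0.905365). Hence R_4(5) > 33, i.e. R_4(5) ≥ 34.

Largest n = 33; hence R_4(5) > 33.


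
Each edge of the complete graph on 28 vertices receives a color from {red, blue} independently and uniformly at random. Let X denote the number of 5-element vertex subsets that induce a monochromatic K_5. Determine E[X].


Let X = Σ_S X_S over the C(28, 5) = 98280 subsets S of size 5, where X_S = 1 if the K_5 on S is monochromatic.
For a fixed S, the K_5 on S has C(5, 2) = 10 edges. P[all 10 edges red] = (1/2)^10, and likewise for blue, so P[monochromatic] = 2·(1/2)^10 = 2^{1 − 10} = 1/512.
By linearity of expectation: E[X] = C(28, 5) · 2^{1 − 10} = 98280 · 1/512 = 12285/64.
Numerically: E[X] ≈ 191.9531.

E[X] = C(28,5)·2^(1−C(5,2)) = 12285/64 ≈ 191.9531.


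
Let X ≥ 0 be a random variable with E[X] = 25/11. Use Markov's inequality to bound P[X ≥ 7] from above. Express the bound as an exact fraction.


μ = E[X] = 25/11, a = 7.
Markov: P[X ≥ 7] ≤ μ/a = (25/11)/7 = 25/77.
Numerically: ≈ 0.324675.
(Since a = 7 > μ = 2.272727, the bound 25/77 is < 1 and informative.)

P[X ≥ 7] ≤ 25/77 ≈ 0.324675.


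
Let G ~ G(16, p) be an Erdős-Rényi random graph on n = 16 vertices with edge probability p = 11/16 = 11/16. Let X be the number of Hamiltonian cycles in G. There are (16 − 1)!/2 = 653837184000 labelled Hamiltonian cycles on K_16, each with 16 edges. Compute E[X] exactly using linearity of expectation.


K_16 has (16 − 1)!/2 = 653837184000 labelled Hamiltonian cycles.
For each such Hamiltonian cycle H, let X_H = 1 if all 16 edges of H are present in G. Then P[X_H = 1] = p^{16} = (11/16)^{16} = 45949729863572161/18446744073709551616.
By linearity: E[X] = Σ_H E[X_H] = 653837184000 · p^{16} = 653837184000 · 45949729863572161/18446744073709551616 = 29339494120662818290072875/18014398509481984.
Numerically: E[X] ≈ 1.62867e+09.

E[X] = 653837184000 · (11/16)^{16} = 29339494120662818290072875/18014398509481984 ≈ 1.62867e+09.


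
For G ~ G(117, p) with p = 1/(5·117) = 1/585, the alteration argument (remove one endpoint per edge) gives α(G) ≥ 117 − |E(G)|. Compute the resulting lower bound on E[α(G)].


E[|E(G)|] = C(117, 2)·p = 6786 · (1/585) = 58/5.
E[α(G)] ≥ n − E[|E(G)|] = 117 − 58/5 = 527/5.
Numerically: ≈ 105.40000.
(This is only a lower bound; the true E[α(G)] may be larger.)

E[α(G)] ≥ 527/5 ≈ 105.40000.


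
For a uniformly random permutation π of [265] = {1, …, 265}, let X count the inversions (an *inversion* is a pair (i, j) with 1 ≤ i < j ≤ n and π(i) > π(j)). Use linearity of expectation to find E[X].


Write X = Σ X_I over the C(265, 2) = 34980 pairs i < j, with X_I the indicator of one inversion.
There are 34980 indicators.
For each fixed pair i < j, the values π(i) and π(j) are two distinct elements of {1, …, 265} in uniformly random order; by symmetry P[π(i) > π(j)] = 1/2.
By linearity: E[X] = 34980 · (1/2) = C(265, 2) · (1/2) = 34980/2 = 17490 ≈ 17490.0000.

E[X] = 17490 = 17490.0000.


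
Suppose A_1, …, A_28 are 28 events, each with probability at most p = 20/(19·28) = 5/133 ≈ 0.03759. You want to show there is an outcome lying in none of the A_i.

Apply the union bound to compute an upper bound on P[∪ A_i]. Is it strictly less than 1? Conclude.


Union bound: P[∪_{i=1}^{28} A_i] ≤ Σ_i P[A_i] ≤ 28·p = 28·(5/133) = 20/19.
Numerically: 20/19 ≈ 1.05263.
Is 20/19 < 1? NO.
Since the bound 20/19 is ≥ 1, the union bound is uninformative here; it does NOT by itself certify existence.

28·p = 20/19 ≈ 1.05263; existence NOT certified by the union bound.
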